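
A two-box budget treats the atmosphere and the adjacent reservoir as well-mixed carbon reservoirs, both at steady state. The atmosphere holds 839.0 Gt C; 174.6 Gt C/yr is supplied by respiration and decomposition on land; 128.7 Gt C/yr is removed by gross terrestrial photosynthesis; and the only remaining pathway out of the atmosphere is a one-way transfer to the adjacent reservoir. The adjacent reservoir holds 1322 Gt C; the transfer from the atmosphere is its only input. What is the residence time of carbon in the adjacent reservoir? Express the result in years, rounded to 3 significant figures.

28.8 yr

Balance the atmosphere: ΣF_in = 174.60 Gt C/yr.
Transfer to the adjacent reservoir = ΣF_in − (128.7) = 45.900 Gt C/yr.
At steady state the output of the adjacent reservoir equals its input, 45.900 Gt C/yr.
τ = M / F = 1322 / 45.900 = 28.80 yr.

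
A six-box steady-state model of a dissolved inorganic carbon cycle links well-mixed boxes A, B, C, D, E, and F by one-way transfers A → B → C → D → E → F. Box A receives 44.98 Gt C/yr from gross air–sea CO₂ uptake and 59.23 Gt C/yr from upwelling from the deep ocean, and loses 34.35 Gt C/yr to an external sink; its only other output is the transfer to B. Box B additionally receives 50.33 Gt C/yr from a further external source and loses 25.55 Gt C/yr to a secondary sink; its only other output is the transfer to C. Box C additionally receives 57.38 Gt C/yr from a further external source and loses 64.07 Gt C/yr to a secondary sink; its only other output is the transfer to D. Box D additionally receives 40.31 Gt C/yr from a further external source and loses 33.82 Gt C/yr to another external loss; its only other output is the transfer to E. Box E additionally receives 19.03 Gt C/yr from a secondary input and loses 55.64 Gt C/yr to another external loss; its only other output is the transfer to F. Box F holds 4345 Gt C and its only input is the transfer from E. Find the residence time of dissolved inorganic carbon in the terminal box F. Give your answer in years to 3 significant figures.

75.1 yr

Box A: F(A→B) = (44.98 + 59.23) − 34.35 = 69.860 Gt C/yr.
Box B: F(B→C) = (69.860 + 50.33) − 25.55 = 94.640 Gt C/yr.
Box C: F(C→D) = (94.640 + 57.38) − 64.07 = 87.950 Gt C/yr.
Box D: F(D→E) = (87.950 + 40.31) − 33.82 = 94.440 Gt C/yr.
Box E: F(E→F) = (94.440 + 19.03) − 55.64 = 57.830 Gt C/yr.
Box F throughput = its input = 57.830 Gt C/yr; τ = 4345 / 57.830 = 75.13 yr.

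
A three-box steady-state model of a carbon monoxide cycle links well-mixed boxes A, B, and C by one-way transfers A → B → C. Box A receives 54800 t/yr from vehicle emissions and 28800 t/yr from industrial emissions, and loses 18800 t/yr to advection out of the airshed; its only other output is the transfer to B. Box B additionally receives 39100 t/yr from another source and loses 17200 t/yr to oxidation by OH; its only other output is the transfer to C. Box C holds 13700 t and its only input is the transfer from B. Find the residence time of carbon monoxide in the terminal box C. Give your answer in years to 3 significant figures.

0.158 yr

Box A: F(A→B) = (54800 + 28800) − 18800 = 64800 t/yr.
Box B: F(B→C) = (64800 + 39100) − 17200 = 86700 t/yr.
Box C throughput = its input = 86700 t/yr; τ = 13700 / 86700 = 0.1580 yr.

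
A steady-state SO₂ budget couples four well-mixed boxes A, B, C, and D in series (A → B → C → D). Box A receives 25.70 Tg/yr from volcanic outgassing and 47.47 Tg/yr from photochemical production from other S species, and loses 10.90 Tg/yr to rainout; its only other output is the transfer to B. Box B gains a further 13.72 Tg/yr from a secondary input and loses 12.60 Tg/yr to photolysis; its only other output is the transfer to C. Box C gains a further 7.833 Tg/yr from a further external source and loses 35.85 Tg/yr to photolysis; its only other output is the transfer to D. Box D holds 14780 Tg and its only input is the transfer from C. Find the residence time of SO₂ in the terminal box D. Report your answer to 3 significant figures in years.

418 yr

Box A: F(A→B) = (25.70 + 47.47) − 10.90 = 62.270 Tg/yr.
Box B: F(B→C) = (62.270 + 13.72) − 12.60 = 63.390 Tg/yr.
Box C: F(C→D) = (63.390 + 7.833) − 35.85 = 35.373 Tg/yr.
Box D throughput = its input = 35.373 Tg/yr; τ = 14780 / 35.373 = 417.8 yr.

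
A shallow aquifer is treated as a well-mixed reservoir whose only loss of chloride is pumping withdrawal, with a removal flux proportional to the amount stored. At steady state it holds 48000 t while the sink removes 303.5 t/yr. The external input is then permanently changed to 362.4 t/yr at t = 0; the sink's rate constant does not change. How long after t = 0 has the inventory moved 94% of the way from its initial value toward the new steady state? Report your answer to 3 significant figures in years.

τ = M₀/F₀ = 48000/303.5 = 158.2 yr.
The remaining gap fraction is e^(−t/τ); 94% covered ⇒ e^(−t/τ) = 0.0600.
t = −τ ln(0.0600) = 158.2 × 2.813 = 445.0 yr.

445 yr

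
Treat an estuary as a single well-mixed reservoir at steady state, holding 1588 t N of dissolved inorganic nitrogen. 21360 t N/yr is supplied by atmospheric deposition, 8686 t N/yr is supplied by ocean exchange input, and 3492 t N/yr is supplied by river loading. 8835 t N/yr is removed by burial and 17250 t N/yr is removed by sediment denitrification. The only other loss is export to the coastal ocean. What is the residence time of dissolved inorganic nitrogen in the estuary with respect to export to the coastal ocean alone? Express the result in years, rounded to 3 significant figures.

At steady state ΣF_in = ΣF_out.
ΣF_in = 21360 + 8686 + 3492 = 33538 t N/yr.
Export to the coastal ocean flux = ΣF_in − (8835 + 17250) = 33538 − 26080 = 7453 t N/yr.
τ = M / F = 1588 / 7453 = 0.2131 yr.

0.213 yr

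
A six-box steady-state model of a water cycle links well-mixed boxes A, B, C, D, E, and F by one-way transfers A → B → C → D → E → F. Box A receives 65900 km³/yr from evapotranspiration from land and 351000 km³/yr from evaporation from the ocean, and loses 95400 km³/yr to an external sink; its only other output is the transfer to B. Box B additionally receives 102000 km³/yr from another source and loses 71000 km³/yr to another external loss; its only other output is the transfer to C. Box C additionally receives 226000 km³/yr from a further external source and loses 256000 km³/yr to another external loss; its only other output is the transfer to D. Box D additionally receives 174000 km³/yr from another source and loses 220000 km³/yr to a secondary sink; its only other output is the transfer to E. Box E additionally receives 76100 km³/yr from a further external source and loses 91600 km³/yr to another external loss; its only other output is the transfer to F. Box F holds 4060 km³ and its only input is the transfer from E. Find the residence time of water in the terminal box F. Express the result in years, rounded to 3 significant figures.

Box A: F(A→B) = (65900 + 351000) − 95400 = 321500 km³/yr.
Box B: F(B→C) = (321500 + 102000) − 71000 = 352500 km³/yr.
Box C: F(C→D) = (352500 + 226000) − 256000 = 322500 km³/yr.
Box D: F(D→E) = (322500 + 174000) − 220000 = 276500 km³/yr.
Box E: F(E→F) = (276500 + 76100) − 91600 = 261000 km³/yr.
Box F throughput = its input = 261000 km³/yr; τ = 4060 / 261000 = 0.01556 yr.

0.0156 yr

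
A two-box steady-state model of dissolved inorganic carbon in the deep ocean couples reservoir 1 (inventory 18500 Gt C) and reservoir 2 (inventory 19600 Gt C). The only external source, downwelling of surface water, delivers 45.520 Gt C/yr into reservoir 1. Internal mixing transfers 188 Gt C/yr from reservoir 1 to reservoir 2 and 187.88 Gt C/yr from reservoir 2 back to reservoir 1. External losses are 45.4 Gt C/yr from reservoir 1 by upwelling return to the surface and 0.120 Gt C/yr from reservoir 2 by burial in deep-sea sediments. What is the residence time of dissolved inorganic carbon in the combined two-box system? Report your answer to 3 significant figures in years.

837 yr

Treat the two boxes together as one reservoir: the mixing fluxes between them are internal recycling, so τ = ΣM / Σ(external losses).
M_total = 18500 + 19600 = 38100 Gt C.
ΣF_external_out = 45.4 + 0.120 = 45.520 Gt C/yr.
τ = M_total / ΣF_ext = 38100 / 45.520 = 837.0 yr.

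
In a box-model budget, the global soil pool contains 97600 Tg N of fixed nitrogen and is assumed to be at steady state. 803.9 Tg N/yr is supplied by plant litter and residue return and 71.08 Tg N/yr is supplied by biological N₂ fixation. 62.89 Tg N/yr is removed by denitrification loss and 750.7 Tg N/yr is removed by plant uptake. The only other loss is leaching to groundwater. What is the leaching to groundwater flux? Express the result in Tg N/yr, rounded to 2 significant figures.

61 Tg N/yr

At steady state ΣF_in = ΣF_out.
ΣF_in = 803.9 + 71.08 = 874.98 Tg N/yr.
Leaching to groundwater flux = ΣF_in − (62.89 + 750.7) = 874.98 − 813.6 = 61.39 Tg N/yr.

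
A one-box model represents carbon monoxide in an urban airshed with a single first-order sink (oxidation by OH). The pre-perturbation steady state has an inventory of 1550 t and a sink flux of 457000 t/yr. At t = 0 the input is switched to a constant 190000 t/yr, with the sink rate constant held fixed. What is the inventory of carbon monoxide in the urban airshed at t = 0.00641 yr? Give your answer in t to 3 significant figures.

781 t

τ = M₀/F₀ = 1550/457000 = 0.003392 yr; rate constant k = 1/τ.
New steady state M_∞ = F₁/k = F₁·τ = 190000 × 0.003392 = 644.42 t.
M(t) = M_∞ + (M₀ − M_∞)·e^(−t/τ); t/τ = 0.00641/0.003392 = 1.890, so e^(−t/τ) = 0.1511.
M(t) = 644.42 + 905.6 × 0.1511 = 781.24 t.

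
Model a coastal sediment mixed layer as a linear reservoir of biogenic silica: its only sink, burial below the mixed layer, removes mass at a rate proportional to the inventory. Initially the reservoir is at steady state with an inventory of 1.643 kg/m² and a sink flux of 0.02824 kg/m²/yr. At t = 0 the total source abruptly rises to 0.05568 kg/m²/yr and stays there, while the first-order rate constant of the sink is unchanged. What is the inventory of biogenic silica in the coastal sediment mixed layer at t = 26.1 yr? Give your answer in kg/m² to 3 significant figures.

2.22 kg/m²

Residence time τ = M₀/F₀ = 58.18 yr. The eventual steady state is M_∞ = M₀·(F₁/F₀) = 1.643 × 0.05568/0.02824 = 3.2395 kg/m².
The anomaly ΔM(t) = M(t) − M_∞ decays as ΔM₀·e^(−t/τ) with ΔM₀ = 1.643 − 3.2395 = −1.596 kg/m².
At t = 26.1 yr, e^(−t/τ) = e^(−0.4486) = 0.6385, so ΔM = −1.019 kg/m² and M = 3.2395 − 1.019 = 2.2201 kg/m².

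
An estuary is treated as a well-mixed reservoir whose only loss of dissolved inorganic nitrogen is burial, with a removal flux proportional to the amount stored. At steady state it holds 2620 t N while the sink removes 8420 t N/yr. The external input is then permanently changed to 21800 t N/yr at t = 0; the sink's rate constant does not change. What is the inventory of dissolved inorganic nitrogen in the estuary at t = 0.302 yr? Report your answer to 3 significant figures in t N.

5210 t N

The sink rate constant is k = F₀/M₀ = 8420/2620 = 3.214 yr⁻¹.
Solving dM/dt = F₁ − kM with M(0) = M₀ gives M(t) = F₁/k + (M₀ − F₁/k)·e^(−kt).
F₁/k = 21800/3.214 = 6783.4 t N; kt = 3.214 × 0.302 = 0.9705, e^(−kt) = 0.3789.
M(0.302) = 6783.4 + (2620 − 6783.4) × 0.3789 = 6783.4 − 1577 = 5206.0 t N.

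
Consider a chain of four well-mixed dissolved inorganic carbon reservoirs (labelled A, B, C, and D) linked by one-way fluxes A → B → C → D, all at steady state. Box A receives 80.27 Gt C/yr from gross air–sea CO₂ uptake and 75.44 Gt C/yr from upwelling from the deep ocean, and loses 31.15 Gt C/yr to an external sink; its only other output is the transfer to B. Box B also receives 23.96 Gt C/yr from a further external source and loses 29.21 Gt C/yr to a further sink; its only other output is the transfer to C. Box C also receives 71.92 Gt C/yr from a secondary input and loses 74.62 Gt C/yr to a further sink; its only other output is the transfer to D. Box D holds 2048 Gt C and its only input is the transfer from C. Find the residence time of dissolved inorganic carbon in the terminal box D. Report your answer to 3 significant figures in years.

Box A: F(A→B) = (80.27 + 75.44) − 31.15 = 124.56 Gt C/yr.
Box B: F(B→C) = (124.56 + 23.96) − 29.21 = 119.31 Gt C/yr.
Box C: F(C→D) = (119.31 + 71.92) − 74.62 = 116.61 Gt C/yr.
Box D throughput = its input = 116.61 Gt C/yr; τ = 2048 / 116.61 = 17.56 yr.

17.6 yr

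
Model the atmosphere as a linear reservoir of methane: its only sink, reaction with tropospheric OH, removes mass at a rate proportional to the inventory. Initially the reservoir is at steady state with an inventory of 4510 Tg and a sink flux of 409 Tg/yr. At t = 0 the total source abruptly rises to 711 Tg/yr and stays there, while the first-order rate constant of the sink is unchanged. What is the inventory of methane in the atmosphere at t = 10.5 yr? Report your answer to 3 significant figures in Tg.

6560 Tg

The sink rate constant is k = F₀/M₀ = 409/4510 = 0.09069 yr⁻¹.
Solving dM/dt = F₁ − kM with M(0) = M₀ gives M(t) = F₁/k + (M₀ − F₁/k)·e^(−kt).
F₁/k = 711/0.09069 = 7840.1 Tg; kt = 0.09069 × 10.5 = 0.9522, e^(−kt) = 0.3859.
M(10.5) = 7840.1 + (4510 − 7840.1) × 0.3859 = 7840.1 − 1285 = 6555.1 Tg.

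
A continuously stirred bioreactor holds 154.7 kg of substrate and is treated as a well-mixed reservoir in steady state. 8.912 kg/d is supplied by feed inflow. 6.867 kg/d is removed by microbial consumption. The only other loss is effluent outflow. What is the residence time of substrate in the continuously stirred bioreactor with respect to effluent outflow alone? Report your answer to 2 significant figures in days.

76 d

At steady state ΣF_in = ΣF_out.
ΣF_in = 8.9120 kg/d.
Effluent outflow flux = ΣF_in − (6.867) = 8.9120 − 6.867 = 2.045 kg/d.
τ = M / F = 154.7 / 2.045 = 75.65 d.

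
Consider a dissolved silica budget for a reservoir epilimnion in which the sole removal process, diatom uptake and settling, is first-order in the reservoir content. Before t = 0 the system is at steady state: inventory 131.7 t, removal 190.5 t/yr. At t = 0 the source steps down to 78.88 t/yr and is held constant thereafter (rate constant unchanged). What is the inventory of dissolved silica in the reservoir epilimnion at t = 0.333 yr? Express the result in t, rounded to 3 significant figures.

τ = M₀/F₀ = 131.7/190.5 = 0.6913 yr; rate constant k = 1/τ.
New steady state M_∞ = F₁/k = F₁·τ = 78.88 × 0.6913 = 54.533 t.
M(t) = M_∞ + (M₀ − M_∞)·e^(−t/τ); t/τ = 0.333/0.6913 = 0.4817, so e^(−t/τ) = 0.6177.
M(t) = 54.533 + 77.17 × 0.6177 = 102.20 t.

102 t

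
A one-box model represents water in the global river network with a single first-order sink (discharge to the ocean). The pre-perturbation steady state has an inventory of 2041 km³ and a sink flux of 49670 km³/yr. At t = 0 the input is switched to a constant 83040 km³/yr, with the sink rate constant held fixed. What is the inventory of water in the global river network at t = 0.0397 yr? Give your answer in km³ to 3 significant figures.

The sink rate constant is k = F₀/M₀ = 49670/2041 = 24.34 yr⁻¹.
Solving dM/dt = F₁ − kM with M(0) = M₀ gives M(t) = F₁/k + (M₀ − F₁/k)·e^(−kt).
F₁/k = 83040/24.34 = 3412.2 km³; kt = 24.34 × 0.0397 = 0.9661, e^(−kt) = 0.3805.
M(0.0397) = 3412.2 + (2041 − 3412.2) × 0.3805 = 3412.2 − 521.8 = 2890.4 km³.

2890 km³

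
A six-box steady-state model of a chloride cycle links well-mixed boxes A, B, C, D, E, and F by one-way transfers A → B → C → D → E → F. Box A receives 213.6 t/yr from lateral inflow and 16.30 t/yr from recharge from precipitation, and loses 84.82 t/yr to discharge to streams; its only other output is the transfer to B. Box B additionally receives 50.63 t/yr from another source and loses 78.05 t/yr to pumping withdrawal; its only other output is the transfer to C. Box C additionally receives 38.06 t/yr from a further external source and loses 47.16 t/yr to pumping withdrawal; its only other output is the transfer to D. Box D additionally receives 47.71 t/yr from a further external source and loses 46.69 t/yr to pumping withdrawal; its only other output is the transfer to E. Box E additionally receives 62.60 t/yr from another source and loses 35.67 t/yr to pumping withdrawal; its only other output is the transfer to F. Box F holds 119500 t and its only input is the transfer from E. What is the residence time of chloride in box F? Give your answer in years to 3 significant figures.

875 yr

Box A: F(A→B) = (213.6 + 16.30) − 84.82 = 145.08 t/yr.
Box B: F(B→C) = (145.08 + 50.63) − 78.05 = 117.66 t/yr.
Box C: F(C→D) = (117.66 + 38.06) − 47.16 = 108.56 t/yr.
Box D: F(D→E) = (108.56 + 47.71) − 46.69 = 109.58 t/yr.
Box E: F(E→F) = (109.58 + 62.60) − 35.67 = 136.51 t/yr.
Box F throughput = its input = 136.51 t/yr; τ = 119500 / 136.51 = 875.4 yr.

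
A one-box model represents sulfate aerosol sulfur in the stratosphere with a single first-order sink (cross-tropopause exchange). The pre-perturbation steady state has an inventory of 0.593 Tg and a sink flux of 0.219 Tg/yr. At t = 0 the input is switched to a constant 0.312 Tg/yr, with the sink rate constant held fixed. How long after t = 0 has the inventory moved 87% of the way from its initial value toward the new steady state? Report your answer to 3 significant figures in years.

τ = M₀/F₀ = 0.593/0.219 = 2.708 yr.
The remaining gap fraction is e^(−t/τ); 87% covered ⇒ e^(−t/τ) = 0.130.
t = −τ ln(0.130) = 2.708 × 2.040 = 5.524 yr.

5.52 yr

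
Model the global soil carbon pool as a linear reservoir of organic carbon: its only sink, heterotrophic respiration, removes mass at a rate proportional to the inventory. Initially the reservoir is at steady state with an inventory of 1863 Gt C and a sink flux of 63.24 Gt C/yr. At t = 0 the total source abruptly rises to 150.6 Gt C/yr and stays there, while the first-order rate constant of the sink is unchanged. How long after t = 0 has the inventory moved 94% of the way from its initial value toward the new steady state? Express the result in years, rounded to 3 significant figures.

82.9 yr

τ = M₀/F₀ = 1863/63.24 = 29.46 yr.
The remaining gap fraction is e^(−t/τ); 94% covered ⇒ e^(−t/τ) = 0.0600.
t = −τ ln(0.0600) = 29.46 × 2.813 = 82.88 yr.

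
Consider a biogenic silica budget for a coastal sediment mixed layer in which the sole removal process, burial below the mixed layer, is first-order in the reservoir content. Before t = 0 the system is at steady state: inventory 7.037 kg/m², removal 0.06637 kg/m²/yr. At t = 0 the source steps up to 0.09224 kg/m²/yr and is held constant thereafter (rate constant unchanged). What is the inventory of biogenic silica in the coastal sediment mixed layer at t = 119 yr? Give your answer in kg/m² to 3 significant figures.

τ = M₀/F₀ = 7.037/0.06637 = 106.0 yr; rate constant k = 1/τ.
New steady state M_∞ = F₁/k = F₁·τ = 0.09224 × 106.0 = 9.7799 kg/m².
M(t) = M_∞ + (M₀ − M_∞)·e^(−t/τ); t/τ = 119/106.0 = 1.122, so e^(−t/τ) = 0.3255.
M(t) = 9.7799 − 2.743 × 0.3255 = 8.8871 kg/m².

8.89 kg/m²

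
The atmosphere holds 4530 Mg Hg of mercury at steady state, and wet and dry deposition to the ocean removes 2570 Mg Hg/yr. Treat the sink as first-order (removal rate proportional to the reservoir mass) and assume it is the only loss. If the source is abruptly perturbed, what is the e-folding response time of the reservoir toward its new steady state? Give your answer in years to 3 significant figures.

For a linear reservoir the response time equals the residence time τ = M/F.
τ = 4530 / 2570 = 1.763 yr.

1.76 yr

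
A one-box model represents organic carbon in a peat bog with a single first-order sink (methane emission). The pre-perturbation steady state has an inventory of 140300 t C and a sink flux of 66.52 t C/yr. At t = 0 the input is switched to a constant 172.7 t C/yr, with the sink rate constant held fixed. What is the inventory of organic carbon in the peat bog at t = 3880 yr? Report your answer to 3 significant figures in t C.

Residence time τ = M₀/F₀ = 2109 yr. The eventual steady state is M_∞ = M₀·(F₁/F₀) = 140300 × 172.7/66.52 = 364250 t C.
The anomaly ΔM(t) = M(t) − M_∞ decays as ΔM₀·e^(−t/τ) with ΔM₀ = 140300 − 364250 = −223900 t C.
At t = 3880 yr, e^(−t/τ) = e^(−1.840) = 0.1589, so ΔM = −35580 t C and M = 364250 − 35580 = 328670 t C.

329000 t C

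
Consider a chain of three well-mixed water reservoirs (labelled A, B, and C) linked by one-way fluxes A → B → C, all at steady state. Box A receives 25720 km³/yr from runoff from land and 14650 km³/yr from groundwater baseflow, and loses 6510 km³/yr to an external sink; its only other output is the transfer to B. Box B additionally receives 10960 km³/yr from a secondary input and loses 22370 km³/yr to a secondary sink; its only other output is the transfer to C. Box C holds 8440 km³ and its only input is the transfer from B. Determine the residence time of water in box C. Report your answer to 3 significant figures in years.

0.376 yr

Box A: F(A→B) = (25720 + 14650) − 6510 = 33860 km³/yr.
Box B: F(B→C) = (33860 + 10960) − 22370 = 22450 km³/yr.
Box C throughput = its input = 22450 km³/yr; τ = 8440 / 22450 = 0.3759 yr.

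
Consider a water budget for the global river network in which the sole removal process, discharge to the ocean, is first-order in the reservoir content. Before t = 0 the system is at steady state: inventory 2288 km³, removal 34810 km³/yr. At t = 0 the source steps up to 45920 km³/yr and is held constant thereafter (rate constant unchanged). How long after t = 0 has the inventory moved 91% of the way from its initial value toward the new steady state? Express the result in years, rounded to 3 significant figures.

0.158 yr

τ = M₀/F₀ = 2288/34810 = 0.06573 yr.
The remaining gap fraction is e^(−t/τ); 91% covered ⇒ e^(−t/τ) = 0.0900.
t = −τ ln(0.0900) = 0.06573 × 2.408 = 0.1583 yr.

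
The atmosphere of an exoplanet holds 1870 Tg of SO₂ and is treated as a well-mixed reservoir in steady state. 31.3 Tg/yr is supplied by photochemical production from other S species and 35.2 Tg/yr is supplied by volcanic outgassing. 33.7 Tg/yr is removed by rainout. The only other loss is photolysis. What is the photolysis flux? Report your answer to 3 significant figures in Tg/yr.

At steady state ΣF_in = ΣF_out.
ΣF_in = 31.3 + 35.2 = 66.500 Tg/yr.
Photolysis flux = ΣF_in − (33.7) = 66.500 − 33.70 = 32.80 Tg/yr.

32.8 Tg/yr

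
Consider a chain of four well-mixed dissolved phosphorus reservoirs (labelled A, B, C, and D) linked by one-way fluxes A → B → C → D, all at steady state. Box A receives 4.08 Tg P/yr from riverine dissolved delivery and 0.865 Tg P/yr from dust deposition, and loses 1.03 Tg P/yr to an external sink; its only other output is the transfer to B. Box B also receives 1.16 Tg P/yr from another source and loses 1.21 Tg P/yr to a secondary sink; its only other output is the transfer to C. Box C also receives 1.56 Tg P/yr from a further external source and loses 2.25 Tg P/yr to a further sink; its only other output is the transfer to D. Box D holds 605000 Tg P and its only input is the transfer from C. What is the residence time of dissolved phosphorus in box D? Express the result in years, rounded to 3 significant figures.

Box A: F(A→B) = (4.08 + 0.865) − 1.03 = 3.9150 Tg P/yr.
Box B: F(B→C) = (3.9150 + 1.16) − 1.21 = 3.8650 Tg P/yr.
Box C: F(C→D) = (3.8650 + 1.56) − 2.25 = 3.1750 Tg P/yr.
Box D throughput = its input = 3.1750 Tg P/yr; τ = 605000 / 3.1750 = 190600 yr.

191000 yr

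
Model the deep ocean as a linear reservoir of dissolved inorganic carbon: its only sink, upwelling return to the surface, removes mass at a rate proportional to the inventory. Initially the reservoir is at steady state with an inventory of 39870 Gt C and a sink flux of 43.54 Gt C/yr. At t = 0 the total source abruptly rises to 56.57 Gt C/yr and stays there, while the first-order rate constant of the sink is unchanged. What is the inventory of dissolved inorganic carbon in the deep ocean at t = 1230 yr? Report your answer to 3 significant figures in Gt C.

Residence time τ = M₀/F₀ = 915.7 yr. The eventual steady state is M_∞ = M₀·(F₁/F₀) = 39870 × 56.57/43.54 = 51802 Gt C.
The anomaly ΔM(t) = M(t) − M_∞ decays as ΔM₀·e^(−t/τ) with ΔM₀ = 39870 − 51802 = −11930 Gt C.
At t = 1230 yr, e^(−t/τ) = e^(−1.343) = 0.2610, so ΔM = −3114 Gt C and M = 51802 − 3114 = 48687 Gt C.

48700 Gt C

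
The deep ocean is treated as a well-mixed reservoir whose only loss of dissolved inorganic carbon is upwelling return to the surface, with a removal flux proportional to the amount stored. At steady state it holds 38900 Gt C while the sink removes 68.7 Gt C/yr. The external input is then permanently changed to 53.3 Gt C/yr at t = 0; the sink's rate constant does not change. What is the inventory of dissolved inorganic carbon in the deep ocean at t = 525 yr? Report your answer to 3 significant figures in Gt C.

33600 Gt C

Residence time τ = M₀/F₀ = 566.2 yr. The eventual steady state is M_∞ = M₀·(F₁/F₀) = 38900 × 53.3/68.7 = 30180 Gt C.
The anomaly ΔM(t) = M(t) − M_∞ decays as ΔM₀·e^(−t/τ) with ΔM₀ = 38900 − 30180 = 8720 Gt C.
At t = 525 yr, e^(−t/τ) = e^(−0.9272) = 0.3957, so ΔM = 3450 Gt C and M = 30180 + 3450 = 33630 Gt C.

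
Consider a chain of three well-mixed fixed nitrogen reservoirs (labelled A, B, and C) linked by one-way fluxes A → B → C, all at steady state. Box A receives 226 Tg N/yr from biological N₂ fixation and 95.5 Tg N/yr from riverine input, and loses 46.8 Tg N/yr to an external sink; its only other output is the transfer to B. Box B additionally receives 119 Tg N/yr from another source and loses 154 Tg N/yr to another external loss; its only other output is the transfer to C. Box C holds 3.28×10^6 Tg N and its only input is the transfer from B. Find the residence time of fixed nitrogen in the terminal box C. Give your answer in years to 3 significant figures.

Box A: F(A→B) = (226 + 95.5) − 46.8 = 274.70 Tg N/yr.
Box B: F(B→C) = (274.70 + 119) − 154 = 239.70 Tg N/yr.
Box C throughput = its input = 239.70 Tg N/yr; τ = 3.28×10^6 / 239.70 = 13680 yr.

13700 yr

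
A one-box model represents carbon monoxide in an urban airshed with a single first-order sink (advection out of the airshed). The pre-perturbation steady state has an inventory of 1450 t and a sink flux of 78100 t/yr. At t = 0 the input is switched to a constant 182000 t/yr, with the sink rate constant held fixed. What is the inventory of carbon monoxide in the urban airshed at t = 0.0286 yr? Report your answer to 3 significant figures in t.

2970 t

Residence time τ = M₀/F₀ = 0.01857 yr. The eventual steady state is M_∞ = M₀·(F₁/F₀) = 1450 × 182000/78100 = 3379.0 t.
The anomaly ΔM(t) = M(t) − M_∞ decays as ΔM₀·e^(−t/τ) with ΔM₀ = 1450 − 3379.0 = −1929 t.
At t = 0.0286 yr, e^(−t/τ) = e^(−1.540) = 0.2143, so ΔM = −413.4 t and M = 3379.0 − 413.4 = 2965.6 t.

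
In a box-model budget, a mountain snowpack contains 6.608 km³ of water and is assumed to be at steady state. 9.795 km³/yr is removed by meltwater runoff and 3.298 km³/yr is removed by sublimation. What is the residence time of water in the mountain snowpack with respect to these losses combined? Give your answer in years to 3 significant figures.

Total removal = 9.795 + 3.298 = 13.093 km³/yr.
τ = M / ΣF_out = 6.608 / 13.093 = 0.5047 yr.

0.505 yr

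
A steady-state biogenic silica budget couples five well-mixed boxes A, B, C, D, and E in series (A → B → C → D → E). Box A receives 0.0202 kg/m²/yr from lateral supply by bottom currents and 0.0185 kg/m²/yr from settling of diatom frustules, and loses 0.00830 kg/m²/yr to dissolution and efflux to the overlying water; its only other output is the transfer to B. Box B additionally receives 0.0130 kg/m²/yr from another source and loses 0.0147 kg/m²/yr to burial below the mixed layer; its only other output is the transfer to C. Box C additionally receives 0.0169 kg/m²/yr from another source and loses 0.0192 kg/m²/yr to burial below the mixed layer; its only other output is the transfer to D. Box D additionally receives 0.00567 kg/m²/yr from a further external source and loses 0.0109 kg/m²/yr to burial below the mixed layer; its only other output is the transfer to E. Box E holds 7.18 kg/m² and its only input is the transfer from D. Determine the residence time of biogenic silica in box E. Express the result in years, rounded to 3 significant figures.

339 yr

Box A: F(A→B) = (0.0202 + 0.0185) − 0.00830 = 0.030400 kg/m²/yr.
Box B: F(B→C) = (0.030400 + 0.0130) − 0.0147 = 0.028700 kg/m²/yr.
Box C: F(C→D) = (0.028700 + 0.0169) − 0.0192 = 0.026400 kg/m²/yr.
Box D: F(D→E) = (0.026400 + 0.00567) − 0.0109 = 0.021170 kg/m²/yr.
Box E throughput = its input = 0.021170 kg/m²/yr; τ = 7.18 / 0.021170 = 339.2 yr.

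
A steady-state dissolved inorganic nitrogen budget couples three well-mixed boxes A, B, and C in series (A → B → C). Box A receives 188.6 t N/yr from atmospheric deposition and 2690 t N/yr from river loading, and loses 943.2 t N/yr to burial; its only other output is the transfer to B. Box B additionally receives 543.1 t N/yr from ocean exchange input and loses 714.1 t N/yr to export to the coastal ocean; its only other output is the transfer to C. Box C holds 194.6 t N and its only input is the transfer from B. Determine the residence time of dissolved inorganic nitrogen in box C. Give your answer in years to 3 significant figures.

0.110 yr

Box A: F(A→B) = (188.6 + 2690) − 943.2 = 1935.4 t N/yr.
Box B: F(B→C) = (1935.4 + 543.1) − 714.1 = 1764.4 t N/yr.
Box C throughput = its input = 1764.4 t N/yr; τ = 194.6 / 1764.4 = 0.1103 yr.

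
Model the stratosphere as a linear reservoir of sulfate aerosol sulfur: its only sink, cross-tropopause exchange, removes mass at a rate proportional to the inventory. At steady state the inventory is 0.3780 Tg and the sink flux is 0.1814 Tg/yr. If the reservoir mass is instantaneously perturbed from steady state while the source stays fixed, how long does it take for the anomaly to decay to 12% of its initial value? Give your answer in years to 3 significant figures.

4.42 yr

For a linear reservoir the anomaly decays as exp(−t/τ) with τ = M/F = 0.3780/0.1814 = 2.084 yr.
exp(−t/τ) = 0.12 ⇒ t = −τ ln(0.12) = 2.084 × 2.120 = 4.418 yr.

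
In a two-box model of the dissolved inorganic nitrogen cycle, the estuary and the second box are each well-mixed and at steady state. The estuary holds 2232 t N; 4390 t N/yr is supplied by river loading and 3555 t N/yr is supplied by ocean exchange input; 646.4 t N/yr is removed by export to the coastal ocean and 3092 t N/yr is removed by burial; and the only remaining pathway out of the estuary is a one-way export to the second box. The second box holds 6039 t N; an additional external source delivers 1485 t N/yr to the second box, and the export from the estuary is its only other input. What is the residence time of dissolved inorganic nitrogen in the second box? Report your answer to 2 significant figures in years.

1.1 yr

Balance the estuary: ΣF_in = 4390 + 3555 = 7945.0 t N/yr.
Export to the second box = ΣF_in − (646.4 + 3092) = 4206.6 t N/yr.
Total input to the second box = 4206.6 + 1485 = 5691.6 t N/yr; at steady state this equals its total output.
τ = M / F = 6039 / 5691.6 = 1.061 yr.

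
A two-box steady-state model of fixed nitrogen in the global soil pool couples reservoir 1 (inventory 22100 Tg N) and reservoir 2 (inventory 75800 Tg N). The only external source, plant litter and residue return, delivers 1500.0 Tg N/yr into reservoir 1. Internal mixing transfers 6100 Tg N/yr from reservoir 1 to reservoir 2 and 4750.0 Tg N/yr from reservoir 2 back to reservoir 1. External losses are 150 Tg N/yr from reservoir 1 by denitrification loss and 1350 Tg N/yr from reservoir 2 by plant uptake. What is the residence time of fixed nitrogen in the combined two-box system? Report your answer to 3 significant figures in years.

Residence time in the combined system uses the total inventory and the total *external* removal — internal exchanges between the two boxes cancel.
M_total = 22100 + 75800 = 97900 Tg N.
ΣF_external_out = 150 + 1350 = 1500.0 Tg N/yr.
τ = M_total / ΣF_ext = 97900 / 1500.0 = 65.27 yr.

65.3 yr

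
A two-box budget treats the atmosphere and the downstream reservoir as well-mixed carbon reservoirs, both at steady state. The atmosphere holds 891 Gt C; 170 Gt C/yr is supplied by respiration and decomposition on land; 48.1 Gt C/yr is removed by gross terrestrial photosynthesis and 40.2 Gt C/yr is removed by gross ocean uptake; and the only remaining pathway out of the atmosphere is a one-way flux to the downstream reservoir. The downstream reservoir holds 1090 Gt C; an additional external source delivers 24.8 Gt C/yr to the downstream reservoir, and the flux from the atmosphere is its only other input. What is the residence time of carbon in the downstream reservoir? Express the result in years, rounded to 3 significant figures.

Balance the atmosphere: ΣF_in = 170.00 Gt C/yr.
Flux to the downstream reservoir = ΣF_in − (48.1 + 40.2) = 81.700 Gt C/yr.
Total input to the downstream reservoir = 81.700 + 24.8 = 106.50 Gt C/yr; at steady state this equals its total output.
τ = M / F = 1090 / 106.50 = 10.23 yr.

10.2 yr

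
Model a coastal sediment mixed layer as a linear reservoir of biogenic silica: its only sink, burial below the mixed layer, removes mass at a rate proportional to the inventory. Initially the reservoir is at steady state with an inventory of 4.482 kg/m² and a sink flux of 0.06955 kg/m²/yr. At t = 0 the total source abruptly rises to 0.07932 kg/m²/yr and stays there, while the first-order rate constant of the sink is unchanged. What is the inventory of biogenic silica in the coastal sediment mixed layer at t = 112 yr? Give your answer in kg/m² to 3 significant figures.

The sink rate constant is k = F₀/M₀ = 0.06955/4.482 = 0.01552 yr⁻¹.
Solving dM/dt = F₁ − kM with M(0) = M₀ gives M(t) = F₁/k + (M₀ − F₁/k)·e^(−kt).
F₁/k = 0.07932/0.01552 = 5.1116 kg/m²; kt = 0.01552 × 112 = 1.738, e^(−kt) = 0.1759.
M(112) = 5.1116 + (4.482 − 5.1116) × 0.1759 = 5.1116 − 0.1107 = 5.0009 kg/m².

5.00 kg/m²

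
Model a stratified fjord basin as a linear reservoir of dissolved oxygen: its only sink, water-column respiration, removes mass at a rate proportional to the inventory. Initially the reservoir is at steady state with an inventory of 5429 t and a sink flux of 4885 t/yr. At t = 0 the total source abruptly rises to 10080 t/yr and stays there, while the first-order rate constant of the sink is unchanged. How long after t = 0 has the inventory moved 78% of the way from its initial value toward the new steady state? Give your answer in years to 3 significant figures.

τ = M₀/F₀ = 5429/4885 = 1.111 yr.
The remaining gap fraction is e^(−t/τ); 78% covered ⇒ e^(−t/τ) = 0.220.
t = −τ ln(0.220) = 1.111 × 1.514 = 1.683 yr.

1.68 yr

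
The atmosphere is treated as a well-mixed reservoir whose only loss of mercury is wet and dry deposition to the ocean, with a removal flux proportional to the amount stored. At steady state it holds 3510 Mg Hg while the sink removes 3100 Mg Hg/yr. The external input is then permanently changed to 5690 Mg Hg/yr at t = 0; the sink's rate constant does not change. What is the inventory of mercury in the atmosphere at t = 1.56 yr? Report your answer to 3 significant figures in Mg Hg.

The sink rate constant is k = F₀/M₀ = 3100/3510 = 0.8832 yr⁻¹.
Solving dM/dt = F₁ − kM with M(0) = M₀ gives M(t) = F₁/k + (M₀ − F₁/k)·e^(−kt).
F₁/k = 5690/0.8832 = 6442.5 Mg Hg; kt = 0.8832 × 1.56 = 1.378, e^(−kt) = 0.2521.
M(1.56) = 6442.5 + (3510 − 6442.5) × 0.2521 = 6442.5 − 739.4 = 5703.1 Mg Hg.

5700 Mg Hg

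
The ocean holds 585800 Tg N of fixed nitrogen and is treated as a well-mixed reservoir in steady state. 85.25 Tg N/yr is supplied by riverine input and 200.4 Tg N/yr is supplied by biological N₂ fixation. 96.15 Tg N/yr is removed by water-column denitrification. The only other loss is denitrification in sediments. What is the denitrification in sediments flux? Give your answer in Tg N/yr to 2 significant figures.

190 Tg N/yr

At steady state ΣF_in = ΣF_out.
ΣF_in = 85.25 + 200.4 = 285.65 Tg N/yr.
Denitrification in sediments flux = ΣF_in − (96.15) = 285.65 − 96.15 = 189.5 Tg N/yr.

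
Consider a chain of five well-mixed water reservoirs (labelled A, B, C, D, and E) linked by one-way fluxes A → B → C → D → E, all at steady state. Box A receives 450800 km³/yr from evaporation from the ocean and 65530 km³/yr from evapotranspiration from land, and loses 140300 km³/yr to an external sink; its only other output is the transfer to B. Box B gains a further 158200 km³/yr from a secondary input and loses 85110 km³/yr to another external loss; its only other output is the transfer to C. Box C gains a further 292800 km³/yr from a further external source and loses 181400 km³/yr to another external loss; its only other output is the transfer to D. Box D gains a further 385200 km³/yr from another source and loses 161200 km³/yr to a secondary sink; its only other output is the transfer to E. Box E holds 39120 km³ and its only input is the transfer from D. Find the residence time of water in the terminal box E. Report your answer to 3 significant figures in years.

Box A: F(A→B) = (450800 + 65530) − 140300 = 376030 km³/yr.
Box B: F(B→C) = (376030 + 158200) − 85110 = 449120 km³/yr.
Box C: F(C→D) = (449120 + 292800) − 181400 = 560520 km³/yr.
Box D: F(D→E) = (560520 + 385200) − 161200 = 784520 km³/yr.
Box E throughput = its input = 784520 km³/yr; τ = 39120 / 784520 = 0.04986 yr.

0.0499 yr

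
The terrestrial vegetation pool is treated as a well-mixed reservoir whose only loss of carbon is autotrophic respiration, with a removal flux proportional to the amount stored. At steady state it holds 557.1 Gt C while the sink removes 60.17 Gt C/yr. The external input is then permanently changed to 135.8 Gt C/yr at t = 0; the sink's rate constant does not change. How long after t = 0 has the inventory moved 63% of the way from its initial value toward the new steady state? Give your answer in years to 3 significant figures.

τ = M₀/F₀ = 557.1/60.17 = 9.259 yr.
The remaining gap fraction is e^(−t/τ); 63% covered ⇒ e^(−t/τ) = 0.370.
t = −τ ln(0.370) = 9.259 × 0.9943 = 9.206 yr.

9.21 yr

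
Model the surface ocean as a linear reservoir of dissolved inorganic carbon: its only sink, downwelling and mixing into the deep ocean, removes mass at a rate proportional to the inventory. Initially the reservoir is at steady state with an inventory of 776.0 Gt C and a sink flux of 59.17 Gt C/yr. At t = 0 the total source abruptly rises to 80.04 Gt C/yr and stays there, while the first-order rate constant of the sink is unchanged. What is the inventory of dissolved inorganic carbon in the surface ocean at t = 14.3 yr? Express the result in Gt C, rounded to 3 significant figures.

Residence time τ = M₀/F₀ = 13.11 yr. The eventual steady state is M_∞ = M₀·(F₁/F₀) = 776.0 × 80.04/59.17 = 1049.7 Gt C.
The anomaly ΔM(t) = M(t) − M_∞ decays as ΔM₀·e^(−t/τ) with ΔM₀ = 776.0 − 1049.7 = −273.7 Gt C.
At t = 14.3 yr, e^(−t/τ) = e^(−1.090) = 0.3361, so ΔM = −91.99 Gt C and M = 1049.7 − 91.99 = 957.72 Gt C.

958 Gt C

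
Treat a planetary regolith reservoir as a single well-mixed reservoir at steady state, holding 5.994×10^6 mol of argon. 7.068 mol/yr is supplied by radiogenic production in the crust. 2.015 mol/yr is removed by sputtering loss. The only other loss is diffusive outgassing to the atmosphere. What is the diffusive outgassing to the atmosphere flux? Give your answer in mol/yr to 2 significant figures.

At steady state ΣF_in = ΣF_out.
ΣF_in = 7.0680 mol/yr.
Diffusive outgassing to the atmosphere flux = ΣF_in − (2.015) = 7.0680 − 2.015 = 5.053 mol/yr.

5.1 mol/yr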